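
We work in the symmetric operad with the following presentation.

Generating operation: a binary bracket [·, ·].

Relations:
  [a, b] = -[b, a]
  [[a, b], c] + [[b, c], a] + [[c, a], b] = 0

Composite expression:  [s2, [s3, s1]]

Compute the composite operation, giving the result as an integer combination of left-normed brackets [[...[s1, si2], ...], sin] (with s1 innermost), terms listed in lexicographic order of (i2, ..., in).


[[s1, s3], s2]

Antisymmetry and Jacobi reduce to s1-anchored left-normed brackets.
Composite bracket: [s2, [s3, s1]]
Under [a, b] = ab - ba we get 4 signed associative words (2^2 = 4).
Only words starting with s1 matter:
  the word s1s3s2 carries sign +1 and contributes +[[s1, s3], s2]


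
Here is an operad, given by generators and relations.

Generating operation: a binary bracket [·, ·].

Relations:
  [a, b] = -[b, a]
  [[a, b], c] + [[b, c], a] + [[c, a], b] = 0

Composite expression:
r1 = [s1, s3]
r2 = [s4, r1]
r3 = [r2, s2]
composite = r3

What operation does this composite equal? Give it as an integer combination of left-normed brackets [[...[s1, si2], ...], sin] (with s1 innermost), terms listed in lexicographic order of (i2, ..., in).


-[[[s1, s3], s4], s2]

Antisymmetry and Jacobi reduce to s1-anchored left-normed brackets.
Composite bracket: [[s4, [s1, s3]], s2]
Each bracket splits as ab - ba, giving 8 signed words (2^3 = 8).
The s1-initial words carry the normal form:
  from s1s3s4s2, sign -1: term -[[[s1, s3], s4], s2]


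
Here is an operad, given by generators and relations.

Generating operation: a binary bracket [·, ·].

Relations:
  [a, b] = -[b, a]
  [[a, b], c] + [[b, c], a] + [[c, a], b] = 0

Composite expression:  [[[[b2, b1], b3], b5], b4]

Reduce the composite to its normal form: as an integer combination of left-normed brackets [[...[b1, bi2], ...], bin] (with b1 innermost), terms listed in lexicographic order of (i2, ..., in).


-[[[[b1, b2], b3], b5], b4]

Skip Jacobi rewriting: expand, keep b1-initial words, read off terms.
Composite bracket: [[[[b2, b1], b3], b5], b4]
Under [a, b] = ab - ba we get 16 signed associative words (2^4 = 16).
Coefficients come from the b1-initial words:
  word b1b2b3b5b4 has sign -1, contributing -[[[[b1, b2], b3], b5], b4]


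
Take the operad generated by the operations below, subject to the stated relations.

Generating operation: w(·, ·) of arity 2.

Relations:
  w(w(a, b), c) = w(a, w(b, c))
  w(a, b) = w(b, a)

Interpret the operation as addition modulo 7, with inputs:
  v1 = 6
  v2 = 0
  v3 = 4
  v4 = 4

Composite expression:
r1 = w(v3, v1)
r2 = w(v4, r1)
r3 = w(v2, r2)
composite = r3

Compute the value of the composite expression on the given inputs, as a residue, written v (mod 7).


0 (mod 7)

w(v3, v1) = 3
w(v4, w(v3, v1)) = 0
w(v2, w(v4, w(v3, v1))) = 0


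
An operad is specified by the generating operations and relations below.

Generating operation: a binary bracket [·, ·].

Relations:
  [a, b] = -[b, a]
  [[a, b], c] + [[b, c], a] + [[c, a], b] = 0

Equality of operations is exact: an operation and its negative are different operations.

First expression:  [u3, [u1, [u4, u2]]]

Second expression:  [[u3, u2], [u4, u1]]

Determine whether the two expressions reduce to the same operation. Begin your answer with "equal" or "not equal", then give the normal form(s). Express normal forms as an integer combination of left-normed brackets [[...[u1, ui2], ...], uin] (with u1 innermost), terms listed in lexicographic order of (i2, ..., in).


The first composite normalizes to [[[u1, u2], u4], u3] - [[[u1, u4], u2], u3]
The second composite normalizes to -[[[u1, u4], u2], u3] + [[[u1, u4], u3], u2]
The normal forms differ: not equal.

not equal: they reduce to [[[u1, u2], u4], u3] - [[[u1, u4], u2], u3] and -[[[u1, u4], u2], u3] + [[[u1, u4], u3], u2]


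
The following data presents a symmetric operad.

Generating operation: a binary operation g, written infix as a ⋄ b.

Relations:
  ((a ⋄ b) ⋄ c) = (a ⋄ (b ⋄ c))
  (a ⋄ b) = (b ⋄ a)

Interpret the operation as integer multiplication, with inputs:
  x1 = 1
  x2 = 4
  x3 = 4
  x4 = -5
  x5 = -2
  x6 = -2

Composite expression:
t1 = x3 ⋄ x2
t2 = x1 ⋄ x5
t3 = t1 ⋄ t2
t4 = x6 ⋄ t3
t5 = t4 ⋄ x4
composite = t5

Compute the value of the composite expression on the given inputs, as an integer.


(x3 ⋄ x2) = 16
(x1 ⋄ x5) = -2
((x3 ⋄ x2) ⋄ (x1 ⋄ x5)) = -32
(x6 ⋄ ((x3 ⋄ x2) ⋄ (x1 ⋄ x5))) = 64
((x6 ⋄ ((x3 ⋄ x2) ⋄ (x1 ⋄ x5))) ⋄ x4) = -320

-320


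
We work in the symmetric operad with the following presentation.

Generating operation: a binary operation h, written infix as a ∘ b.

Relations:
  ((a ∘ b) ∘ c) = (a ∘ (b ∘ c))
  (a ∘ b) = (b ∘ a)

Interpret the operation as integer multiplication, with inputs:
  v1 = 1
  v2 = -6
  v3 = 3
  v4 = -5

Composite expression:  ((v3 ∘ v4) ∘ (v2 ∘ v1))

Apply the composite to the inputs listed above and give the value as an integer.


90


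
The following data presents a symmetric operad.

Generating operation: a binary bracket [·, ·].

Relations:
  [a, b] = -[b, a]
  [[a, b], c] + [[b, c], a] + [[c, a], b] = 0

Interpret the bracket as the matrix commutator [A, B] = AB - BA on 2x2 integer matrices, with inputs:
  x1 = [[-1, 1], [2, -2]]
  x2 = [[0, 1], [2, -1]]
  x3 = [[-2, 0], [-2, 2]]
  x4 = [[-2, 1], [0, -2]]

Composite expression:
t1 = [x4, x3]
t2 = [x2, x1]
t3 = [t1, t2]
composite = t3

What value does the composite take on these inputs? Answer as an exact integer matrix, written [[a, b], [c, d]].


[[0, 0], [0, 0]]

[x4, x3] = [[-2, 4], [0, 2]]
[x2, x1] = [[0, 0], [0, 0]]
[[x4, x3], [x2, x1]] = [[0, 0], [0, 0]]


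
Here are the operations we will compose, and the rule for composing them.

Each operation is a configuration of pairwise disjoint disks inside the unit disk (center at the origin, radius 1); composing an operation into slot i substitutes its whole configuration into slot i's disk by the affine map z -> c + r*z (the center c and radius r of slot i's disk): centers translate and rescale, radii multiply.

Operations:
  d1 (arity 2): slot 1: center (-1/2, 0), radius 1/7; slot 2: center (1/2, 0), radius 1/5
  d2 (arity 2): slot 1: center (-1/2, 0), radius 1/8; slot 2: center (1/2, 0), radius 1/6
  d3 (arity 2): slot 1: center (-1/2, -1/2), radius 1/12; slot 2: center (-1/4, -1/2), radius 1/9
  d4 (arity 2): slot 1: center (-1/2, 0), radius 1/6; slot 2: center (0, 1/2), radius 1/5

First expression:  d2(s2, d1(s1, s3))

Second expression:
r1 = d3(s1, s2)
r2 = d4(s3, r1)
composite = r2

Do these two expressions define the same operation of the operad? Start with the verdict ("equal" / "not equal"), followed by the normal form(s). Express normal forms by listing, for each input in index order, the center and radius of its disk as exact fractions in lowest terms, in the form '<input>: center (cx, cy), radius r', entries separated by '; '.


not equal; the first gives s1: center (5/12, 0), radius 1/42; s2: center (-1/2, 0), radius 1/8; s3: center (7/12, 0), radius 1/30 and the second s1: center (-1/10, 2/5), radius 1/60; s2: center (-1/20, 2/5), radius 1/45; s3: center (-1/2, 0), radius 1/6

The first composite normalizes to s1: center (5/12, 0), radius 1/42; s2: center (-1/2, 0), radius 1/8; s3: center (7/12, 0), radius 1/30
The second composite normalizes to s1: center (-1/10, 2/5), radius 1/60; s2: center (-1/20, 2/5), radius 1/45; s3: center (-1/2, 0), radius 1/6
No match — not equal.


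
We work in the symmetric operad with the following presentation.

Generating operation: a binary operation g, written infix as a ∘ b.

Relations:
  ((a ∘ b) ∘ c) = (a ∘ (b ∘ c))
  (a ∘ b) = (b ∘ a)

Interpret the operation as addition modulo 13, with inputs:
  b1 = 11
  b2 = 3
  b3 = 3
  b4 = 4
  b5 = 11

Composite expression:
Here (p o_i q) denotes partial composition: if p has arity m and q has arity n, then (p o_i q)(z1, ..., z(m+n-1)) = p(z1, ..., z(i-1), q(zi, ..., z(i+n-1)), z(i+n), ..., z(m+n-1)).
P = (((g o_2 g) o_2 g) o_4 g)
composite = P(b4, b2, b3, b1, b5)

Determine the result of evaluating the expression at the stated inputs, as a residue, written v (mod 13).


6 (mod 13)

(b2 ∘ b3) = 6
(b1 ∘ b5) = 9
((b2 ∘ b3) ∘ (b1 ∘ b5)) = 2
(b4 ∘ ((b2 ∘ b3) ∘ (b1 ∘ b5))) = 6


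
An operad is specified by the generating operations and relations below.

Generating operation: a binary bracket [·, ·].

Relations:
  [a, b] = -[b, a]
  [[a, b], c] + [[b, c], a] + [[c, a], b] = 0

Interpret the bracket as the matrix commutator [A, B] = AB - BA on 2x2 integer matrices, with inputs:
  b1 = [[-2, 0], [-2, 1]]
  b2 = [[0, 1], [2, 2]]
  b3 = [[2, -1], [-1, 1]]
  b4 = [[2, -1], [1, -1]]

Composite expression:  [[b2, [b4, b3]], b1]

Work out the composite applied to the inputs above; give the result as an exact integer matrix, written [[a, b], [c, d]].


[[0, 0], [-16, 0]]

[b4, b3] = [[2, -2], [4, -2]]
[b2, [b4, b3]] = [[8, 0], [16, -8]]
[[b2, [b4, b3]], b1] = [[0, 0], [-16, 0]]


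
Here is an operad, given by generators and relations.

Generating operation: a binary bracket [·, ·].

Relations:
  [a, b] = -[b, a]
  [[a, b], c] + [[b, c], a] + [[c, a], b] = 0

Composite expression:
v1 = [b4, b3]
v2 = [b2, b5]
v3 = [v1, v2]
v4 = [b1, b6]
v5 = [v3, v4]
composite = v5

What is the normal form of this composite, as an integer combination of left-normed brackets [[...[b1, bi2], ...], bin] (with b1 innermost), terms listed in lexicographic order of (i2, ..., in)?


Skip Jacobi rewriting: expand, keep b1-initial words, read off terms.
Composite bracket: [[[b4, b3], [b2, b5]], [b1, b6]]
Applying ab - ba throughout gives 32 signed words (2^5 = 32).
Collect the words opening with b1:
  b1b6b2b5b3b4 (sign -1) contributes -[[[[[b1, b6], b2], b5], b3], b4]
  b1b6b2b5b4b3 (sign +1) contributes +[[[[[b1, b6], b2], b5], b4], b3]
  b1b6b3b4b2b5 (sign +1) contributes +[[[[[b1, b6], b3], b4], b2], b5]
  b1b6b3b4b5b2 (sign -1) contributes -[[[[[b1, b6], b3], b4], b5], b2]
  b1b6b4b3b2b5 (sign -1) contributes -[[[[[b1, b6], b4], b3], b2], b5]
  b1b6b4b3b5b2 (sign +1) contributes +[[[[[b1, b6], b4], b3], b5], b2]
  b1b6b5b2b3b4 (sign +1) contributes +[[[[[b1, b6], b5], b2], b3], b4]
  b1b6b5b2b4b3 (sign -1) contributes -[[[[[b1, b6], b5], b2], b4], b3]

-[[[[[b1, b6], b2], b5], b3], b4] + [[[[[b1, b6], b2], b5], b4], b3] + [[[[[b1, b6], b3], b4], b2], b5] - [[[[[b1, b6], b3], b4], b5], b2] - [[[[[b1, b6], b4], b3], b2], b5] + [[[[[b1, b6], b4], b3], b5], b2] + [[[[[b1, b6], b5], b2], b3], b4] - [[[[[b1, b6], b5], b2], b4], b3]


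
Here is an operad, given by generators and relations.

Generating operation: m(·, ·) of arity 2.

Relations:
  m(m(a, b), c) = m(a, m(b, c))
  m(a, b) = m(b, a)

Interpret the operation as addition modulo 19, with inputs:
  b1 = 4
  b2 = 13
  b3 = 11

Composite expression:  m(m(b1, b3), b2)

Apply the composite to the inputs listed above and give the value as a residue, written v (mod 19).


9 (mod 19)


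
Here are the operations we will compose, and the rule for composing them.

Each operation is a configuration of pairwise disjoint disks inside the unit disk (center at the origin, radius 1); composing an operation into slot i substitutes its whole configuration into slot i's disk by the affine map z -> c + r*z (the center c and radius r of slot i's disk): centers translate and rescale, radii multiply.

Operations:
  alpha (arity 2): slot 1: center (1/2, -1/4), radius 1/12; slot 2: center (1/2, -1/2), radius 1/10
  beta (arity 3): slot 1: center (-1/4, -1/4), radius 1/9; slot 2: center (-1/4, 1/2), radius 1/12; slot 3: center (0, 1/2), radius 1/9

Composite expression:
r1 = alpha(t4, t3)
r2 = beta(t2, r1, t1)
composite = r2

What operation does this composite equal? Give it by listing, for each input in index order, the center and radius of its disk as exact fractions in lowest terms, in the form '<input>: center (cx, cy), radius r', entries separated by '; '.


t1: center (0, 1/2), radius 1/9; t2: center (-1/4, -1/4), radius 1/9; t3: center (-5/24, 11/24), radius 1/120; t4: center (-5/24, 23/48), radius 1/144

Nesting under beta composes maps z -> c + r*z down each t-path.
tracing t2 down its 1-map path: center (-1/4, -1/4), radius 1/9
tracing t4 down its 2-map path: center (-5/24, 23/48), radius 1/144
tracing t3 down its 2-map path: center (-5/24, 11/24), radius 1/120
tracing t1 down its 1-map path: center (0, 1/2), radius 1/9


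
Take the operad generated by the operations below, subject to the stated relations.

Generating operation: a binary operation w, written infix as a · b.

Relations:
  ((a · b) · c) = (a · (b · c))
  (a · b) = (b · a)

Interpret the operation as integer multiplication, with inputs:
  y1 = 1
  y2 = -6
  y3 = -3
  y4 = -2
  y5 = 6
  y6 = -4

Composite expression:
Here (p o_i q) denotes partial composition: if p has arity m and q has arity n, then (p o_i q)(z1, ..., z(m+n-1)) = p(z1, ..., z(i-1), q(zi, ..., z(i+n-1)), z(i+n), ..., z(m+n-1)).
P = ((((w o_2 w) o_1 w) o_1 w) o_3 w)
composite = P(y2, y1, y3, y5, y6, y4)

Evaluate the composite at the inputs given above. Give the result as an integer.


864


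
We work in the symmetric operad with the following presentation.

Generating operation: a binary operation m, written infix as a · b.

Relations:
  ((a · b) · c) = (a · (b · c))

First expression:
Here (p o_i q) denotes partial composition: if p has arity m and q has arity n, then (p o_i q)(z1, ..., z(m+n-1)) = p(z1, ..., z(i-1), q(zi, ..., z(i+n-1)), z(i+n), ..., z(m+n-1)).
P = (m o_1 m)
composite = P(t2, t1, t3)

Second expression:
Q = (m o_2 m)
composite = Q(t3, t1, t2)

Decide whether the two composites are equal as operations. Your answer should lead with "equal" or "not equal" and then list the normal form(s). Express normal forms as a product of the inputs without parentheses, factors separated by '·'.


not equal; the first gives t2 · t1 · t3 and the second t3 · t1 · t2


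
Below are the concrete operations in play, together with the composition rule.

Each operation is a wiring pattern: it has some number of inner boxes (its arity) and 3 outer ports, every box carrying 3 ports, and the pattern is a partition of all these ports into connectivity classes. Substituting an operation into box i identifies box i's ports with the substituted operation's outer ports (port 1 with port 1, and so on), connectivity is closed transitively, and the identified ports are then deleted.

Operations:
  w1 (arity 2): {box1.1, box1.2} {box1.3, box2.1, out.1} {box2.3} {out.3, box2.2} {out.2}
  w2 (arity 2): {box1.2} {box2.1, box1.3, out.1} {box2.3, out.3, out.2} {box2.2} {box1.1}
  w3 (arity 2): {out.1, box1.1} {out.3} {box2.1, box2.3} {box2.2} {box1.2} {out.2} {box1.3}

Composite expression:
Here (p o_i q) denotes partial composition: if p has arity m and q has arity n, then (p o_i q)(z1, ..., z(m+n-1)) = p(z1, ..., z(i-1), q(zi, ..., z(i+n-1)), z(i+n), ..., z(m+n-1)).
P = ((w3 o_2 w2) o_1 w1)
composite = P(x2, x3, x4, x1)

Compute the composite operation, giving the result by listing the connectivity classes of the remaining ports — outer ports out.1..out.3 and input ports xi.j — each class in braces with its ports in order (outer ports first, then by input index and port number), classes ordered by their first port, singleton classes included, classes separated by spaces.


{out.1, x2.3, x3.1} {out.2} {out.3} {x1.1, x1.3, x4.3} {x1.2} {x2.1, x2.2} {x3.2} {x3.3} {x4.1} {x4.2}

Treat the ports identified at w3 as solder joints: merge, then drop.
the subtree at w1 composes to {out.1, x2.3, x3.1} {out.2} {out.3, x3.2} {x2.1, x2.2} {x3.3} on (x2, x3); out.j = own outer ports
the subtree at w2 composes to {out.1, x1.1, x4.3} {out.2, out.3, x1.3} {x1.2} {x4.1} {x4.2} on (x4, x1); out.j = own outer ports
the subtree at w3 composes to {out.1, x2.3, x3.1} {out.2} {out.3} {x1.1, x1.3, x4.3} {x1.2} {x2.1, x2.2} {x3.2} {x3.3} {x4.1} {x4.2} on (x2, x3, x4, x1); out.j = own outer ports


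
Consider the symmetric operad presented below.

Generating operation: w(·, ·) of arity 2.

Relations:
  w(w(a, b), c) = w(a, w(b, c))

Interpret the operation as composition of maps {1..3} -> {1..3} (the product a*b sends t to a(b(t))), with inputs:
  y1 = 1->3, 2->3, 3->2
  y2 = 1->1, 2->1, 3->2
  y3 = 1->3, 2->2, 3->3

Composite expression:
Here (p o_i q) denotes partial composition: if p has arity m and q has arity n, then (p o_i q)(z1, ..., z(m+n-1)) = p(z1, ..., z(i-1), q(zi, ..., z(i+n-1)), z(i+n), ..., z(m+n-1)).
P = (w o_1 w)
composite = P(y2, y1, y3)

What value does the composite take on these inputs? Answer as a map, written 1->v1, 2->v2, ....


1->1, 2->2, 3->1

w(y2, y1) = 1->2, 2->2, 3->1
w(w(y2, y1), y3) = 1->1, 2->2, 3->1


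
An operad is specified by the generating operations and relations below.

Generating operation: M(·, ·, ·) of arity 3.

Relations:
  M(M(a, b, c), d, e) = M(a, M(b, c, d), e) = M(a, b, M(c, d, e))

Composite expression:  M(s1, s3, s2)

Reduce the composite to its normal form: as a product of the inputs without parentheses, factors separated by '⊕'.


s1 ⊕ s3 ⊕ s2

Key point: M is associative — brackets drop, the s-order remains.
M(s1, s3, s2) unparenthesizes to s1 ⊕ s3 ⊕ s2


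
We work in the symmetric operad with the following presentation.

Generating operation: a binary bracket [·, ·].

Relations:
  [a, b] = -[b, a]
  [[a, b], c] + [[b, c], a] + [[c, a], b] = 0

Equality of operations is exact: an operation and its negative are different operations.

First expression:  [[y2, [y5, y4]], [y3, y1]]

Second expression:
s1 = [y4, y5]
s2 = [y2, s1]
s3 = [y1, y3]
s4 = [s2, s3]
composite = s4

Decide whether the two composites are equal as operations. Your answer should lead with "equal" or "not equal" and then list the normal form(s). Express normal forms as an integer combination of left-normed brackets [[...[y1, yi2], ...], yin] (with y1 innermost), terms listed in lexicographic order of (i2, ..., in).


equal: each reduces to -[[[[y1, y3], y2], y4], y5] + [[[[y1, y3], y2], y5], y4] + [[[[y1, y3], y4], y5], y2] - [[[[y1, y3], y5], y4], y2]

The first expression reduces to -[[[[y1, y3], y2], y4], y5] + [[[[y1, y3], y2], y5], y4] + [[[[y1, y3], y4], y5], y2] - [[[[y1, y3], y5], y4], y2]
The second expression reduces to -[[[[y1, y3], y2], y4], y5] + [[[[y1, y3], y2], y5], y4] + [[[[y1, y3], y4], y5], y2] - [[[[y1, y3], y5], y4], y2]
The normal forms match — equal.


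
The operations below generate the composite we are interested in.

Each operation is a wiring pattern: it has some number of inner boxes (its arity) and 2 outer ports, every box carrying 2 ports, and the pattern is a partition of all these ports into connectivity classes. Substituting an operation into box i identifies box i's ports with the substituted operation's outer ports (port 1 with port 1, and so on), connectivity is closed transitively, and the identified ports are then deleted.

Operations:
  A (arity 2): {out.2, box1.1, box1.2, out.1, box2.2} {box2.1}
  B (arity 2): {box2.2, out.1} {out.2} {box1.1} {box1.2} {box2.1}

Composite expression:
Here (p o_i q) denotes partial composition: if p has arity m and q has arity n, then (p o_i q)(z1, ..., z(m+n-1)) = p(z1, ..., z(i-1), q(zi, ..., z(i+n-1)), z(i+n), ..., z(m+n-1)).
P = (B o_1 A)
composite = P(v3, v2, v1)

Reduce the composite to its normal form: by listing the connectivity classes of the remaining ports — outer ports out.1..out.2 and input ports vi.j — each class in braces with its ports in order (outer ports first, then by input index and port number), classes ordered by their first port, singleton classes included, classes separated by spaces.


{out.1, v1.2} {out.2} {v1.1} {v2.1} {v2.2, v3.1, v3.2}

Substituting into B glues patterns; closure does the rest.
the subtree at A composes to {out.1, out.2, v2.2, v3.1, v3.2} {v2.1} on (v3, v2); out.j = own outer ports
the subtree at B composes to {out.1, v1.2} {out.2} {v1.1} {v2.1} {v2.2, v3.1, v3.2} on (v3, v2, v1); out.j = own outer ports


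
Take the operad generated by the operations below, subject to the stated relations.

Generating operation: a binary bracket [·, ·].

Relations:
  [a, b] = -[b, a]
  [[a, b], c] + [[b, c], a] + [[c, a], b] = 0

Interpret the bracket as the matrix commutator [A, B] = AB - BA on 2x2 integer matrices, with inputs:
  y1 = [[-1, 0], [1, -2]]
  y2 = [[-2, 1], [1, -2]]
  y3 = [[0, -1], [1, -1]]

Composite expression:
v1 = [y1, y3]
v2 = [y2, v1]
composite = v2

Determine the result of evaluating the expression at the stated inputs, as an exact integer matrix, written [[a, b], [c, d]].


[[1, -2], [2, -1]]

[y1, y3] = [[1, -1], [0, -1]]
[y2, [y1, y3]] = [[1, -2], [2, -1]]


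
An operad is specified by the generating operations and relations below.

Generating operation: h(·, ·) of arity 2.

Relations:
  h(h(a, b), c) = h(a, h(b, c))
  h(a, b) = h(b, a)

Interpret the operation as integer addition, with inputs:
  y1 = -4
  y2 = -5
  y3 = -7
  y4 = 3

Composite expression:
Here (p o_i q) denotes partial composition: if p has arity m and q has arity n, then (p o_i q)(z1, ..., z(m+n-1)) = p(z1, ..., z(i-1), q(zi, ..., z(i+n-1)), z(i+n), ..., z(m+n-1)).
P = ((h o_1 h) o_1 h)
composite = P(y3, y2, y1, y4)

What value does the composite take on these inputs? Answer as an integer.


-13

h(y3, y2) = -12
h(h(y3, y2), y1) = -16
h(h(h(y3, y2), y1), y4) = -13


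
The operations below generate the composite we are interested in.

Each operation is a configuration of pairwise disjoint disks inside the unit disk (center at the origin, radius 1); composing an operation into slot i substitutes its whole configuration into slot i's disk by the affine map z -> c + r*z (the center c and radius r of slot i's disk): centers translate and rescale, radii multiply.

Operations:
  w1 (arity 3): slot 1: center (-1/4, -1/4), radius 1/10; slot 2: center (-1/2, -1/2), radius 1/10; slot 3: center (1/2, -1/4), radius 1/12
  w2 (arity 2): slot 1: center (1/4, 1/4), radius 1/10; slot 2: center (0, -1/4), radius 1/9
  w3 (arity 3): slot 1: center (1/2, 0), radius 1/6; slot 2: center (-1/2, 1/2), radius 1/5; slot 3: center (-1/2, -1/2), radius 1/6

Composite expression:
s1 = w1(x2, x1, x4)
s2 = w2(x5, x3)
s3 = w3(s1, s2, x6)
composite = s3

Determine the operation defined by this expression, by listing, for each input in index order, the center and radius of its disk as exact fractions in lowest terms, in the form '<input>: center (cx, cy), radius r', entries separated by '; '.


x1: center (5/12, -1/12), radius 1/60; x2: center (11/24, -1/24), radius 1/60; x3: center (-1/2, 9/20), radius 1/45; x4: center (7/12, -1/24), radius 1/72; x5: center (-9/20, 11/20), radius 1/50; x6: center (-1/2, -1/2), radius 1/6

Each x-disk chains the slot maps above it in w3; radii multiply.
for x2, the 2-step affine chain lands on center (11/24, -1/24), radius 1/60
for x1, the 2-step affine chain lands on center (5/12, -1/12), radius 1/60
for x4, the 2-step affine chain lands on center (7/12, -1/24), radius 1/72
for x5, the 2-step affine chain lands on center (-9/20, 11/20), radius 1/50
for x3, the 2-step affine chain lands on center (-1/2, 9/20), radius 1/45
for x6, the 1-step affine chain lands on center (-1/2, -1/2), radius 1/6


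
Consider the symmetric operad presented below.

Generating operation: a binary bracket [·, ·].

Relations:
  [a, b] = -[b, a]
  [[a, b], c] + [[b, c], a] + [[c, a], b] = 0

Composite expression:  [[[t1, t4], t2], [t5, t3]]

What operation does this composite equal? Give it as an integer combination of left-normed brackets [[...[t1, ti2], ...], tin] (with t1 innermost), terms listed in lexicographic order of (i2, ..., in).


A multilinear Lie element is pinned by t1-initial words (t1 innermost).
Composite bracket: [[[t1, t4], t2], [t5, t3]]
The bracket unfolds into 16 signed words via [a, b] = ab - ba (2^4 = 16).
Only words starting with t1 matter:
  from t1t4t2t3t5, sign -1: term -[[[[t1, t4], t2], t3], t5]
  from t1t4t2t5t3, sign +1: term +[[[[t1, t4], t2], t5], t3]

-[[[[t1, t4], t2], t3], t5] + [[[[t1, t4], t2], t5], t3]


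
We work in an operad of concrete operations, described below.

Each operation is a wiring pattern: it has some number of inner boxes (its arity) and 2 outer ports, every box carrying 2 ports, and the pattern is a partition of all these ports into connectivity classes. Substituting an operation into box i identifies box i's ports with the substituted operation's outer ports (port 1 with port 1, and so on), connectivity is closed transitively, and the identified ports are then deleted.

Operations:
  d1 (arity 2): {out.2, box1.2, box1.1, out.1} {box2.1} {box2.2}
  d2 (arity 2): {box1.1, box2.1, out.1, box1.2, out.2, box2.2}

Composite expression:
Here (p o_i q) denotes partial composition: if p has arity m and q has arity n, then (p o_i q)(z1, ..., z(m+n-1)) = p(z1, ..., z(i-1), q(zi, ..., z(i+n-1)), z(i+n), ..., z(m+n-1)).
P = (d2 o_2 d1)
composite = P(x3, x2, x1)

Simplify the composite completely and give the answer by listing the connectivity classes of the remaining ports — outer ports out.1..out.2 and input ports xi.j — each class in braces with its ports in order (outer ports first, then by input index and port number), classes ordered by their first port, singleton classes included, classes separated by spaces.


{out.1, out.2, x2.1, x2.2, x3.1, x3.2} {x1.1} {x1.2}

Substituting into d2 glues patterns; closure does the rest.
the subtree at d1 composes to {out.1, out.2, x2.1, x2.2} {x1.1} {x1.2} on (x2, x1); out.j = own outer ports
the subtree at d2 composes to {out.1, out.2, x2.1, x2.2, x3.1, x3.2} {x1.1} {x1.2} on (x3, x2, x1); out.j = own outer ports


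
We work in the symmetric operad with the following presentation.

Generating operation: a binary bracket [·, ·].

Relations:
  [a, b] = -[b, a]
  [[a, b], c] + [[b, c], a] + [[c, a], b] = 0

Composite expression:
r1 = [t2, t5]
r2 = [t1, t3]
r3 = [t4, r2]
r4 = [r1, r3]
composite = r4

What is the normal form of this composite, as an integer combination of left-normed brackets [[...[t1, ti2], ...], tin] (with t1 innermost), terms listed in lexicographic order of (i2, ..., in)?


[[[[t1, t3], t4], t2], t5] - [[[[t1, t3], t4], t5], t2]

Antisymmetry and Jacobi reduce to t1-anchored left-normed brackets.
Composite bracket: [[t2, t5], [t4, [t1, t3]]]
Each bracket splits as ab - ba, giving 16 signed words (2^4 = 16).
Coefficients come from the t1-initial words:
  word t1t3t4t2t5 has sign +1, contributing +[[[[t1, t3], t4], t2], t5]
  word t1t3t4t5t2 has sign -1, contributing -[[[[t1, t3], t4], t5], t2]


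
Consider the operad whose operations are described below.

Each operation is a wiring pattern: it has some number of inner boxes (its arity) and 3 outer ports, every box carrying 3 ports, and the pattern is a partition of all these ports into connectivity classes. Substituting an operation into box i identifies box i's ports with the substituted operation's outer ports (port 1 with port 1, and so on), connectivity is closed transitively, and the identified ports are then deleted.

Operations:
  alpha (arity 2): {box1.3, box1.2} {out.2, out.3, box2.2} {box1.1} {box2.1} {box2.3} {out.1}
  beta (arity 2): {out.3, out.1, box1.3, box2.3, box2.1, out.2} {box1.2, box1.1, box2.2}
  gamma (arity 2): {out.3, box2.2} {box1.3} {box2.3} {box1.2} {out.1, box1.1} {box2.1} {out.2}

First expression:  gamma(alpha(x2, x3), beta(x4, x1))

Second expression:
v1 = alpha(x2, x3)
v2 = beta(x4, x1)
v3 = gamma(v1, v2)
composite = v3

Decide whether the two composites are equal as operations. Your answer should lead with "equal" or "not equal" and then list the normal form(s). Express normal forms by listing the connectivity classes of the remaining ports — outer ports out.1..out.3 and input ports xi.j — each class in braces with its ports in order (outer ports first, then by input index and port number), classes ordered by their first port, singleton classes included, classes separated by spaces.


equal; both compose to {out.1} {out.2} {out.3, x1.1, x1.3, x4.3} {x1.2, x4.1, x4.2} {x2.1} {x2.2, x2.3} {x3.1} {x3.2} {x3.3}

The first expression, normalized: {out.1} {out.2} {out.3, x1.1, x1.3, x4.3} {x1.2, x4.1, x4.2} {x2.1} {x2.2, x2.3} {x3.1} {x3.2} {x3.3}
The second expression, normalized: {out.1} {out.2} {out.3, x1.1, x1.3, x4.3} {x1.2, x4.1, x4.2} {x2.1} {x2.2, x2.3} {x3.1} {x3.2} {x3.3}
One common form — equal.


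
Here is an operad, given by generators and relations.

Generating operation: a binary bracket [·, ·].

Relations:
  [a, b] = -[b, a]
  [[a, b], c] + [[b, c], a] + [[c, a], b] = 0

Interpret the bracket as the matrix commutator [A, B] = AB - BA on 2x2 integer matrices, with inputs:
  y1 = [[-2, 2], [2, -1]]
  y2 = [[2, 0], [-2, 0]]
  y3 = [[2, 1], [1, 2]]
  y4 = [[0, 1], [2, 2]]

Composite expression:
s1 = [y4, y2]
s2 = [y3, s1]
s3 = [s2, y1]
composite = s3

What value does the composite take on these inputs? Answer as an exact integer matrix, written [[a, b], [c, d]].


[[16, 12], [-4, -16]]

[y4, y2] = [[-2, -2], [0, 2]]
[y3, [y4, y2]] = [[2, 4], [-4, -2]]
[[y3, [y4, y2]], y1] = [[16, 12], [-4, -16]]


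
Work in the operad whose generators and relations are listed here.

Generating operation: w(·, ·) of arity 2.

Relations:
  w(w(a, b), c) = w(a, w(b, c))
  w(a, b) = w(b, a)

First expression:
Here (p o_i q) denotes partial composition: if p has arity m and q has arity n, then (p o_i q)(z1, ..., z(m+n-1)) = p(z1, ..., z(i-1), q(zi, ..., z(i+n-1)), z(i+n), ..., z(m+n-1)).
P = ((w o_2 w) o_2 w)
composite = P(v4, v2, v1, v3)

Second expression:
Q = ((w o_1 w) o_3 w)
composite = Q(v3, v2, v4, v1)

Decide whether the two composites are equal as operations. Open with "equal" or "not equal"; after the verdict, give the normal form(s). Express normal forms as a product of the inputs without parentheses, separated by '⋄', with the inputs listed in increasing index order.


equal — both sides give v1 ⋄ v2 ⋄ v3 ⋄ v4

In normal form, the first expression is v1 ⋄ v2 ⋄ v3 ⋄ v4
In normal form, the second expression is v1 ⋄ v2 ⋄ v3 ⋄ v4
One common form — equal.


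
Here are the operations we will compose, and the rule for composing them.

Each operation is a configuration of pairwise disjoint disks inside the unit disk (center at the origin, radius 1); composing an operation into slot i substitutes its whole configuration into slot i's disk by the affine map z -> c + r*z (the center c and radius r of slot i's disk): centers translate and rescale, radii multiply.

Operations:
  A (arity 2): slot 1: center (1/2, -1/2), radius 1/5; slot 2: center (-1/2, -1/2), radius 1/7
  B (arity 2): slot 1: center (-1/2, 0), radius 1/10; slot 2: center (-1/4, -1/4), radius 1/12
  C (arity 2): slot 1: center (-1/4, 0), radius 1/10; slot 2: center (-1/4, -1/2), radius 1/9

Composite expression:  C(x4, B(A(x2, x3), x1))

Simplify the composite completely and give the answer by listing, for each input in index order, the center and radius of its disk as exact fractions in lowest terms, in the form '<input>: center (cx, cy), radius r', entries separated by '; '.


x1: center (-5/18, -19/36), radius 1/108; x2: center (-3/10, -91/180), radius 1/450; x3: center (-14/45, -91/180), radius 1/630; x4: center (-1/4, 0), radius 1/10

Follow each x-input down from C: c' goes to c + r*c', radius to r*r'.
input x4: applying the 1 nested substitution gives center (-1/4, 0), radius 1/10
input x2: applying the 3 nested substitutions gives center (-3/10, -91/180), radius 1/450
input x3: applying the 3 nested substitutions gives center (-14/45, -91/180), radius 1/630
input x1: applying the 2 nested substitutions gives center (-5/18, -19/36), radius 1/108


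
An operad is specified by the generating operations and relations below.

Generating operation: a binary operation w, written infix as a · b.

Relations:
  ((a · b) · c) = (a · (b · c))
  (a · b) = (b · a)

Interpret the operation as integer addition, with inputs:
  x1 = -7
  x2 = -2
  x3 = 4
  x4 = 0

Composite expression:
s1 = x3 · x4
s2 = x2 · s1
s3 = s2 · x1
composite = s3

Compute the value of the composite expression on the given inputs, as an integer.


(x3 · x4) = 4
(x2 · (x3 · x4)) = 2
((x2 · (x3 · x4)) · x1) = -5

-5


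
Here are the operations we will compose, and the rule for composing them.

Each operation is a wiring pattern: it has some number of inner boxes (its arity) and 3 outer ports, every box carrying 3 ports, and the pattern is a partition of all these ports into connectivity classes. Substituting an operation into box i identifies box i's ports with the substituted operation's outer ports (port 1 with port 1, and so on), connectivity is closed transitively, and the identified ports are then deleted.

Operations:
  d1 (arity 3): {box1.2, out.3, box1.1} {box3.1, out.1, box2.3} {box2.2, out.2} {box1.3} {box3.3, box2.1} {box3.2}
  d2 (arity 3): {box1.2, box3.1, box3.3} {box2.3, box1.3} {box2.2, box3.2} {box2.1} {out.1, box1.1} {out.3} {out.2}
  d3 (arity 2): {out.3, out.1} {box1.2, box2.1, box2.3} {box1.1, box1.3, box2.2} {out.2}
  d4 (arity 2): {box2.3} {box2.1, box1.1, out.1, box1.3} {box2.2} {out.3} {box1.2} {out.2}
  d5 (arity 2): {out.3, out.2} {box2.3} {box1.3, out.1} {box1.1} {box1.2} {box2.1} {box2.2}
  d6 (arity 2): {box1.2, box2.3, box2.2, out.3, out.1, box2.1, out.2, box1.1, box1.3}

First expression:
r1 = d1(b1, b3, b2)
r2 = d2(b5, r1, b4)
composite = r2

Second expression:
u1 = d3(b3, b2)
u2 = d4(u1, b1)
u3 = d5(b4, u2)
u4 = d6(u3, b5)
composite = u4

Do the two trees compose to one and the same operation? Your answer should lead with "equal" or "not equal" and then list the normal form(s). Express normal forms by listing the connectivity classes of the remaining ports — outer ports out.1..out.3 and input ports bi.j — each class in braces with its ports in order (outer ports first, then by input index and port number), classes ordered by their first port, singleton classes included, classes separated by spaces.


not equal; first: {out.1, b5.1} {out.2} {out.3} {b1.1, b1.2, b5.3} {b1.3} {b2.1, b3.3} {b2.2} {b2.3, b3.1} {b3.2, b4.2} {b4.1, b4.3, b5.2}; second: {out.1, out.2, out.3, b4.3, b5.1, b5.2, b5.3} {b1.1} {b1.2} {b1.3} {b2.1, b2.3, b3.2} {b2.2, b3.1, b3.3} {b4.1} {b4.2}

The first expression, normalized: {out.1, b5.1} {out.2} {out.3} {b1.1, b1.2, b5.3} {b1.3} {b2.1, b3.3} {b2.2} {b2.3, b3.1} {b3.2, b4.2} {b4.1, b4.3, b5.2}
The second expression, normalized: {out.1, out.2, out.3, b4.3, b5.1, b5.2, b5.3} {b1.1} {b1.2} {b1.3} {b2.1, b2.3, b3.2} {b2.2, b3.1, b3.3} {b4.1} {b4.2}
The normal forms differ: not equal.


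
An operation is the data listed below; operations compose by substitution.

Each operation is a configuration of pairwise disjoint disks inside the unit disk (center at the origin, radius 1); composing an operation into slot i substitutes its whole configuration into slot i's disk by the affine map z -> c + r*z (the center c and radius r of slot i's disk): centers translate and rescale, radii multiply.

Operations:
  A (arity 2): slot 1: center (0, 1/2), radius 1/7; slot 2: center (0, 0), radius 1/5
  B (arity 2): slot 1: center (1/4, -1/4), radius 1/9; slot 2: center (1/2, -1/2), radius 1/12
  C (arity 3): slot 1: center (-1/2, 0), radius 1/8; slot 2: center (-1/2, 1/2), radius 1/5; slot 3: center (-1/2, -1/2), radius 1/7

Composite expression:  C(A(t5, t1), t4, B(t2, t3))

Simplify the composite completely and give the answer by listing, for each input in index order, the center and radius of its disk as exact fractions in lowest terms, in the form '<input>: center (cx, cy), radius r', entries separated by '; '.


t1: center (-1/2, 0), radius 1/40; t2: center (-13/28, -15/28), radius 1/63; t3: center (-3/7, -4/7), radius 1/84; t4: center (-1/2, 1/2), radius 1/5; t5: center (-1/2, 1/16), radius 1/56


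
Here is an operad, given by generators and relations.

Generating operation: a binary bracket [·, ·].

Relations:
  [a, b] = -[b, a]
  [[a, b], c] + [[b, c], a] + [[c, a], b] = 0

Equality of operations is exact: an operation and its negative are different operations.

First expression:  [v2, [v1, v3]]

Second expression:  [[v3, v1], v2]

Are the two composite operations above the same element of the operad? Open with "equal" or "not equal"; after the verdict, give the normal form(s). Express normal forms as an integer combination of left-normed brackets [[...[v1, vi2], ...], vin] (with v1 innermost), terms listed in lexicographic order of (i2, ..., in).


The first expression, normalized: -[[v1, v3], v2]
The second expression, normalized: -[[v1, v3], v2]
Identical normal forms: equal.

equal — both sides give -[[v1, v3], v2]


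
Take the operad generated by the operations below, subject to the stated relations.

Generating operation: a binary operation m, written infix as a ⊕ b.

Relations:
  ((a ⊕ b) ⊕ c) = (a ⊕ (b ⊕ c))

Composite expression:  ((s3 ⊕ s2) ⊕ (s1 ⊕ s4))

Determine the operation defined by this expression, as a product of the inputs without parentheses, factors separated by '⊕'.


All parenthesizations of m agree; list the s-inputs left to right.
(s3 ⊕ s2) unparenthesizes to s3 ⊕ s2
(s1 ⊕ s4) unparenthesizes to s1 ⊕ s4
((s3 ⊕ s2) ⊕ (s1 ⊕ s4)) unparenthesizes to s3 ⊕ s2 ⊕ s1 ⊕ s4

s3 ⊕ s2 ⊕ s1 ⊕ s4


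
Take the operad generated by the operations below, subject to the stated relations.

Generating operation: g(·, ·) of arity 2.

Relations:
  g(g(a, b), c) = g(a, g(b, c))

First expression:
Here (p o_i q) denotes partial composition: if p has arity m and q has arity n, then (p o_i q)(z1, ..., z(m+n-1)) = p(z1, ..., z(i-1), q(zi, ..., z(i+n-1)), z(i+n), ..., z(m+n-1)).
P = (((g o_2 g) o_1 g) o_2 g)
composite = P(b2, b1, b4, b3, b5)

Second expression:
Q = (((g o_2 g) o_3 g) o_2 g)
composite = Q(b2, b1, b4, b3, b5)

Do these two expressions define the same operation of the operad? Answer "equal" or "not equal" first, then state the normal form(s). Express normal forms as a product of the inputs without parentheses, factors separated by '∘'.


equal; the common form is b2 ∘ b1 ∘ b4 ∘ b3 ∘ b5


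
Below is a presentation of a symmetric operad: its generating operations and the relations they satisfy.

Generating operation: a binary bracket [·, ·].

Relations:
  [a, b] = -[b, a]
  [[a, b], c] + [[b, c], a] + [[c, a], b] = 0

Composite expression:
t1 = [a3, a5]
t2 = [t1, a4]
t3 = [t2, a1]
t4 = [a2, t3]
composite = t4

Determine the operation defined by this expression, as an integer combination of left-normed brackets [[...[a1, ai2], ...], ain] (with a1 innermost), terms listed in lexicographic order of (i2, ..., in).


[[[[a1, a3], a5], a4], a2] - [[[[a1, a4], a3], a5], a2] + [[[[a1, a4], a5], a3], a2] - [[[[a1, a5], a3], a4], a2]

In the tensor algebra, words opening a1 carry the a1-anchored form.
Composite bracket: [a2, [[[a3, a5], a4], a1]]
Each bracket splits as ab - ba, giving 16 signed words (2^4 = 16).
Words beginning with a1 determine it all:
  from a1a3a5a4a2, sign +1: term +[[[[a1, a3], a5], a4], a2]
  from a1a4a3a5a2, sign -1: term -[[[[a1, a4], a3], a5], a2]
  from a1a4a5a3a2, sign +1: term +[[[[a1, a4], a5], a3], a2]
  from a1a5a3a4a2, sign -1: term -[[[[a1, a5], a3], a4], a2]


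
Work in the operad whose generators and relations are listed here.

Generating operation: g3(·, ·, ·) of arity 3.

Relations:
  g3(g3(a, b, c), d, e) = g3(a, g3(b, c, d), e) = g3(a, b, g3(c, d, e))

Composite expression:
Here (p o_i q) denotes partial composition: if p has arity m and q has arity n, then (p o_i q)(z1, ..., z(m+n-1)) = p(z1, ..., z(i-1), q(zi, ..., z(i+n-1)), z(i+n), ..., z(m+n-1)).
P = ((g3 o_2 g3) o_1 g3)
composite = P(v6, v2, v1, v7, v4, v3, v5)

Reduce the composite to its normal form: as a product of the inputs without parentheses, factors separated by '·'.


Key point: g3 is associative — brackets drop, the v-order remains.
g3(v6, v2, v1) reduces to v6 · v2 · v1
g3(v7, v4, v3) reduces to v7 · v4 · v3
g3(g3(v6, v2, v1), g3(v7, v4, v3), v5) reduces to v6 · v2 · v1 · v7 · v4 · v3 · v5

v6 · v2 · v1 · v7 · v4 · v3 · v5


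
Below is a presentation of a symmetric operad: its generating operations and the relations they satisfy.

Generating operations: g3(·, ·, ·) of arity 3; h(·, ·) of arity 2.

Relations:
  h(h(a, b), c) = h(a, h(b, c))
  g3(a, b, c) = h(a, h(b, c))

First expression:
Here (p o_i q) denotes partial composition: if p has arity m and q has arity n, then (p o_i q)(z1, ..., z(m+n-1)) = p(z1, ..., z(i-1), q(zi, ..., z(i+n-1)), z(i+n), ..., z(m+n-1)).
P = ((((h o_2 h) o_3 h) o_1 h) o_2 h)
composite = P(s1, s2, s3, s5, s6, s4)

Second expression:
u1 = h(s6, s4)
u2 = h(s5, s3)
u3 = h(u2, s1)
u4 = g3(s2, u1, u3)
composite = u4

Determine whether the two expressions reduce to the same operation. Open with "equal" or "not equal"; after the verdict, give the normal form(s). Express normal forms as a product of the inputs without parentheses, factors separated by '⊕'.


Reducing the first expression gives s1 ⊕ s2 ⊕ s3 ⊕ s5 ⊕ s6 ⊕ s4
Reducing the second expression gives s2 ⊕ s6 ⊕ s4 ⊕ s5 ⊕ s3 ⊕ s1
Different reductions; not equal.

not equal; the first gives s1 ⊕ s2 ⊕ s3 ⊕ s5 ⊕ s6 ⊕ s4 and the second s2 ⊕ s6 ⊕ s4 ⊕ s5 ⊕ s3 ⊕ s1
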